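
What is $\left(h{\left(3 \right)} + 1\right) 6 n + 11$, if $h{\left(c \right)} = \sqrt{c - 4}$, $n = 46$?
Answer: $287 + 276 i \approx 287.0 + 276.0 i$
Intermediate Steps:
$h{\left(c \right)} = \sqrt{-4 + c}$
$\left(h{\left(3 \right)} + 1\right) 6 n + 11 = \left(\sqrt{-4 + 3} + 1\right) 6 \cdot 46 + 11 = \left(\sqrt{-1} + 1\right) 6 \cdot 46 + 11 = \left(i + 1\right) 6 \cdot 46 + 11 = \left(1 + i\right) 6 \cdot 46 + 11 = \left(6 + 6 i\right) 46 + 11 = \left(276 + 276 i\right) + 11 = 287 + 276 i$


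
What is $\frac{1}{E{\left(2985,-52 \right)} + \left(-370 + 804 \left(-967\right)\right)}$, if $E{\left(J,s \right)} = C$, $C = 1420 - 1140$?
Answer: $- \frac{1}{777558} \approx -1.2861 \cdot 10^{-6}$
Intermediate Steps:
$C = 280$
$E{\left(J,s \right)} = 280$
$\frac{1}{E{\left(2985,-52 \right)} + \left(-370 + 804 \left(-967\right)\right)} = \frac{1}{280 + \left(-370 + 804 \left(-967\right)\right)} = \frac{1}{280 - 777838} = \frac{1}{-777558} = - \frac{1}{777558}$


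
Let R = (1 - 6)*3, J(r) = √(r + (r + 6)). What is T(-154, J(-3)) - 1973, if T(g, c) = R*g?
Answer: 337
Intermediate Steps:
J(r) = √(6 + 2*r) (J(r) = √(r + (6 + r)) = √(6 + 2*r))
R = -15 (R = -5*3 = -15)
T(g, c) = -15*g
T(-154, J(-3)) - 1973 = -15*(-154) - 1973 = 2310 - 1973 = 337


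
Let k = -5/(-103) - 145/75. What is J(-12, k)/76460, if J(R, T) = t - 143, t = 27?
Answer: -29/19115 ≈ -0.0015171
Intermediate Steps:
k = -2912/1545 (k = -5*(-1/103) - 145*1/75 = 5/103 - 29/15 = -2912/1545 ≈ -1.8848)
J(R, T) = -116 (J(R, T) = 27 - 143 = -116)
J(-12, k)/76460 = -116/76460 = -116*1/76460 = -29/19115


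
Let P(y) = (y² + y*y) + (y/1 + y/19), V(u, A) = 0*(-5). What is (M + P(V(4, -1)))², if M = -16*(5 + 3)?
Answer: 16384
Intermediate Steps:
V(u, A) = 0
M = -128 (M = -16*8 = -128)
P(y) = 2*y² + 20*y/19 (P(y) = (y² + y²) + (y*1 + y*(1/19)) = 2*y² + (y + y/19) = 2*y² + 20*y/19)
(M + P(V(4, -1)))² = (-128 + (2/19)*0*(10 + 19*0))² = (-128 + (2/19)*0*(10 + 0))² = (-128 + (2/19)*0*10)² = (-128 + 0)² = (-128)² = 16384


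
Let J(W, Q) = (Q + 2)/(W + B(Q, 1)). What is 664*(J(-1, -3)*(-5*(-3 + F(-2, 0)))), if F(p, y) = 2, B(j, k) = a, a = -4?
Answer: 664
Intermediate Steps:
B(j, k) = -4
J(W, Q) = (2 + Q)/(-4 + W) (J(W, Q) = (Q + 2)/(W - 4) = (2 + Q)/(-4 + W))
664*(J(-1, -3)*(-5*(-3 + F(-2, 0)))) = 664*(((2 - 3)/(-4 - 1))*(-5*(-3 + 2))) = 664*((-1/(-5))*(-5*(-1))) = 664*(-⅕*(-1)*5) = 664*((⅕)*5) = 664*1 = 664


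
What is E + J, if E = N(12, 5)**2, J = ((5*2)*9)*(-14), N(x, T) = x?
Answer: -1116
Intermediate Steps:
J = -1260 (J = (10*9)*(-14) = 90*(-14) = -1260)
E = 144 (E = 12**2 = 144)
E + J = 144 - 1260 = -1116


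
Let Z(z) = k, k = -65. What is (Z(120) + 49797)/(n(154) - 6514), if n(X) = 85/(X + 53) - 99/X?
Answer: -144123336/18878245 ≈ -7.6344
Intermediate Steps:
n(X) = -99/X + 85/(53 + X) (n(X) = 85/(53 + X) - 99/X = -99/X + 85/(53 + X))
Z(z) = -65
(Z(120) + 49797)/(n(154) - 6514) = (-65 + 49797)/((-5247 - 14*154)/(154*(53 + 154)) - 6514) = 49732/((1/154)*(-5247 - 2156)/207 - 6514) = 49732/((1/154)*(1/207)*(-7403) - 6514) = 49732/(-673/2898 - 6514) = 49732/(-18878245/2898) = 49732*(-2898/18878245) = -144123336/18878245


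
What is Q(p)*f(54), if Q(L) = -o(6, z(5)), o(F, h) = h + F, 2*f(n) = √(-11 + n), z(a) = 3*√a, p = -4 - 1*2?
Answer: 3*√43*(-2 - √5)/2 ≈ -41.667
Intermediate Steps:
p = -6 (p = -4 - 2 = -6)
f(n) = √(-11 + n)/2
o(F, h) = F + h
Q(L) = -6 - 3*√5 (Q(L) = -(6 + 3*√5) = -6 - 3*√5)
Q(p)*f(54) = (-6 - 3*√5)*(√(-11 + 54)/2) = (-6 - 3*√5)*(√43/2) = √43*(-6 - 3*√5)/2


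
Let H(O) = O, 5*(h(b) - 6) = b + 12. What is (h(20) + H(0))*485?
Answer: 6014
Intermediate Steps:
h(b) = 42/5 + b/5 (h(b) = 6 + (b + 12)/5 = 6 + (12 + b)/5 = 6 + (12/5 + b/5) = 42/5 + b/5)
(h(20) + H(0))*485 = ((42/5 + (1/5)*20) + 0)*485 = ((42/5 + 4) + 0)*485 = (62/5 + 0)*485 = (62/5)*485 = 6014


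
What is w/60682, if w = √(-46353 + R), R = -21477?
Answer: I*√67830/60682 ≈ 0.0042919*I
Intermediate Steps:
w = I*√67830 (w = √(-46353 - 21477) = √(-67830) = I*√67830 ≈ 260.44*I)
w/60682 = (I*√67830)/60682 = (I*√67830)*(1/60682) = I*√67830/60682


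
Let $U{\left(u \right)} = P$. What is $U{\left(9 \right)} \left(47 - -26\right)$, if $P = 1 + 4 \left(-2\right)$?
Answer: $-511$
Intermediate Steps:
$P = -7$ ($P = 1 - 8 = -7$)
$U{\left(u \right)} = -7$
$U{\left(9 \right)} \left(47 - -26\right) = - 7 \left(47 - -26\right) = - 7 \left(47 + 26\right) = \left(-7\right) 73 = -511$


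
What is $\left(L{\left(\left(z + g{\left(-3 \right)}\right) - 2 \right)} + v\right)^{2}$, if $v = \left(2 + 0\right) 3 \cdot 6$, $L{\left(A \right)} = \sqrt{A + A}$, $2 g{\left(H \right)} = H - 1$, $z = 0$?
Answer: $1288 + 144 i \sqrt{2} \approx 1288.0 + 203.65 i$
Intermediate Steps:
$g{\left(H \right)} = - \frac{1}{2} + \frac{H}{2}$ ($g{\left(H \right)} = \frac{H - 1}{2} = \frac{-1 + H}{2} = - \frac{1}{2} + \frac{H}{2}$)
$L{\left(A \right)} = \sqrt{2} \sqrt{A}$ ($L{\left(A \right)} = \sqrt{2 A} = \sqrt{2} \sqrt{A}$)
$v = 36$ ($v = 2 \cdot 18 = 36$)
$\left(L{\left(\left(z + g{\left(-3 \right)}\right) - 2 \right)} + v\right)^{2} = \left(\sqrt{2} \sqrt{\left(0 + \left(- \frac{1}{2} + \frac{1}{2} \left(-3\right)\right)\right) - 2} + 36\right)^{2} = \left(\sqrt{2} \sqrt{\left(0 - 2\right) - 2} + 36\right)^{2} = \left(\sqrt{2} \sqrt{-2 - 2} + 36\right)^{2} = \left(\sqrt{2} \sqrt{-4} + 36\right)^{2} = \left(\sqrt{2} \cdot 2 i + 36\right)^{2} = \left(2 i \sqrt{2} + 36\right)^{2} = \left(36 + 2 i \sqrt{2}\right)^{2}$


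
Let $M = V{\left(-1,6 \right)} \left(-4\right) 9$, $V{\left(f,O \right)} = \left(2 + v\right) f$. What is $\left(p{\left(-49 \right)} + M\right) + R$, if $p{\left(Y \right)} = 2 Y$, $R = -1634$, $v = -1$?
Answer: $-1696$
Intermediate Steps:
$V{\left(f,O \right)} = f$ ($V{\left(f,O \right)} = \left(2 - 1\right) f = 1 f = f$)
$M = 36$ ($M = \left(-1\right) \left(-4\right) 9 = 4 \cdot 9 = 36$)
$\left(p{\left(-49 \right)} + M\right) + R = \left(2 \left(-49\right) + 36\right) - 1634 = \left(-98 + 36\right) - 1634 = -62 - 1634 = -1696$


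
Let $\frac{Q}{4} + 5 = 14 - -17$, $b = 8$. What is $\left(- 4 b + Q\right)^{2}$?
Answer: $5184$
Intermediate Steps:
$Q = 104$ ($Q = -20 + 4 \left(14 - -17\right) = -20 + 4 \left(14 + 17\right) = -20 + 4 \cdot 31 = -20 + 124 = 104$)
$\left(- 4 b + Q\right)^{2} = \left(\left(-4\right) 8 + 104\right)^{2} = \left(-32 + 104\right)^{2} = 72^{2} = 5184$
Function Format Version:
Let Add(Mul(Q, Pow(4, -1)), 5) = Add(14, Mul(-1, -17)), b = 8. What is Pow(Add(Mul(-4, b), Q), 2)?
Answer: 5184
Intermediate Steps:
Q = 104 (Q = Add(-20, Mul(4, Add(14, Mul(-1, -17)))) = Add(-20, Mul(4, Add(14, 17))) = Add(-20, Mul(4, 31)) = Add(-20, 124) = 104)
Pow(Add(Mul(-4, b), Q), 2) = Pow(Add(Mul(-4, 8), 104), 2) = Pow(Add(-32, 104), 2) = Pow(72, 2) = 5184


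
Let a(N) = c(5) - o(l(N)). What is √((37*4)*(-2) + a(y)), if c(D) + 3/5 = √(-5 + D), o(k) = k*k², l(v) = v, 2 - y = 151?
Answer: √82691310/5 ≈ 1818.7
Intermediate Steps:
y = -149 (y = 2 - 1*151 = 2 - 151 = -149)
o(k) = k³
c(D) = -⅗ + √(-5 + D)
a(N) = -⅗ - N³ (a(N) = (-⅗ + √(-5 + 5)) - N³ = (-⅗ + √0) - N³ = (-⅗ + 0) - N³ = -⅗ - N³)
√((37*4)*(-2) + a(y)) = √((37*4)*(-2) + (-⅗ - 1*(-149)³)) = √(148*(-2) + (-⅗ - 1*(-3307949))) = √(-296 + (-⅗ + 3307949)) = √(-296 + 16539742/5) = √(16538262/5) = √82691310/5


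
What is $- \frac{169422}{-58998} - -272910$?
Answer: $\frac{2683552267}{9833} \approx 2.7291 \cdot 10^{5}$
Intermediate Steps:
$- \frac{169422}{-58998} - -272910 = \left(-169422\right) \left(- \frac{1}{58998}\right) + 272910 = \frac{28237}{9833} + 272910 = \frac{2683552267}{9833}$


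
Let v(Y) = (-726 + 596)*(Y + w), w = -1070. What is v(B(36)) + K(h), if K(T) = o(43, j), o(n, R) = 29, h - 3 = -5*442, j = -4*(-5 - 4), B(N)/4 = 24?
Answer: 126649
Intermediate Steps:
B(N) = 96 (B(N) = 4*24 = 96)
v(Y) = 139100 - 130*Y (v(Y) = (-726 + 596)*(Y - 1070) = -130*(-1070 + Y) = 139100 - 130*Y)
j = 36 (j = -4*(-9) = 36)
h = -2207 (h = 3 - 5*442 = 3 - 2210 = -2207)
K(T) = 29
v(B(36)) + K(h) = (139100 - 130*96) + 29 = (139100 - 12480) + 29 = 126620 + 29 = 126649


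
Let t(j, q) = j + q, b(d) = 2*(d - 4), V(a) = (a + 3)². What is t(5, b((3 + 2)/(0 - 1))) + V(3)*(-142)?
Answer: -5125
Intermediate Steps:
V(a) = (3 + a)²
b(d) = -8 + 2*d (b(d) = 2*(-4 + d) = -8 + 2*d)
t(5, b((3 + 2)/(0 - 1))) + V(3)*(-142) = (5 + (-8 + 2*((3 + 2)/(0 - 1)))) + (3 + 3)²*(-142) = (5 + (-8 + 2*(5/(-1)))) + 6²*(-142) = (5 + (-8 + 2*(5*(-1)))) + 36*(-142) = (5 + (-8 + 2*(-5))) - 5112 = (5 + (-8 - 10)) - 5112 = (5 - 18) - 5112 = -13 - 5112 = -5125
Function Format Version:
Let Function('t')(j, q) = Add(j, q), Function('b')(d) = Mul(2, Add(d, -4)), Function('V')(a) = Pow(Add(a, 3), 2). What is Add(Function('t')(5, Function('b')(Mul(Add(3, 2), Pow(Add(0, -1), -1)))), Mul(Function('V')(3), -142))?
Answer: -5125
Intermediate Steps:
Function('V')(a) = Pow(Add(3, a), 2)
Function('b')(d) = Add(-8, Mul(2, d)) (Function('b')(d) = Mul(2, Add(-4, d)) = Add(-8, Mul(2, d)))
Add(Function('t')(5, Function('b')(Mul(Add(3, 2), Pow(Add(0, -1), -1)))), Mul(Function('V')(3), -142)) = Add(Add(5, Add(-8, Mul(2, Mul(Add(3, 2), Pow(Add(0, -1), -1))))), Mul(Pow(Add(3, 3), 2), -142)) = Add(Add(5, Add(-8, Mul(2, Mul(5, Pow(-1, -1))))), Mul(Pow(6, 2), -142)) = Add(Add(5, Add(-8, Mul(2, Mul(5, -1)))), Mul(36, -142)) = Add(Add(5, Add(-8, Mul(2, -5))), -5112) = Add(Add(5, Add(-8, -10)), -5112) = Add(Add(5, -18), -5112) = Add(-13, -5112) = -5125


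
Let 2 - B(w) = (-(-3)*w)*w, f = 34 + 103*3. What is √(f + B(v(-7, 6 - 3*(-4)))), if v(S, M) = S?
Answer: 3*√22 ≈ 14.071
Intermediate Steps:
f = 343 (f = 34 + 309 = 343)
B(w) = 2 - 3*w² (B(w) = 2 - (-(-3)*w)*w = 2 - 3*w*w = 2 - 3*w²)
√(f + B(v(-7, 6 - 3*(-4)))) = √(343 + (2 - 3*(-7)²)) = √(343 + (2 - 3*49)) = √(343 + (2 - 147)) = √(343 - 145) = √198 = 3*√22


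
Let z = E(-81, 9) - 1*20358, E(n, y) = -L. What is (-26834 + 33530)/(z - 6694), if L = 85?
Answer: -6696/27137 ≈ -0.24675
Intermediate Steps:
E(n, y) = -85 (E(n, y) = -1*85 = -85)
z = -20443 (z = -85 - 1*20358 = -85 - 20358 = -20443)
(-26834 + 33530)/(z - 6694) = (-26834 + 33530)/(-20443 - 6694) = 6696/(-27137) = 6696*(-1/27137) = -6696/27137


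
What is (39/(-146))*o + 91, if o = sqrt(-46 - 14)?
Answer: 91 - 39*I*sqrt(15)/73 ≈ 91.0 - 2.0691*I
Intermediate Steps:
o = 2*I*sqrt(15) (o = sqrt(-60) = 2*I*sqrt(15) ≈ 7.746*I)
(39/(-146))*o + 91 = (39/(-146))*(2*I*sqrt(15)) + 91 = (39*(-1/146))*(2*I*sqrt(15)) + 91 = -39*I*sqrt(15)/73 + 91 = 91 - 39*I*sqrt(15)/73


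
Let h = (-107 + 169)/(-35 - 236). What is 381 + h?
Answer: 103189/271 ≈ 380.77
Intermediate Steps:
h = -62/271 (h = 62/(-271) = 62*(-1/271) = -62/271 ≈ -0.22878)
381 + h = 381 - 62/271 = 103189/271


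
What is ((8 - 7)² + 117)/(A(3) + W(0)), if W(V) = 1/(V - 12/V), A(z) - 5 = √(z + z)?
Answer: 590/19 - 118*√6/19 ≈ 15.840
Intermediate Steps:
A(z) = 5 + √2*√z (A(z) = 5 + √(z + z) = 5 + √(2*z) = 5 + √2*√z)
((8 - 7)² + 117)/(A(3) + W(0)) = ((8 - 7)² + 117)/((5 + √2*√3) + 0/(-12 + 0²)) = (1² + 117)/((5 + √6) + 0/(-12 + 0)) = (1 + 117)/((5 + √6) + 0/(-12)) = 118/((5 + √6) + 0*(-1/12)) = 118/((5 + √6) + 0) = 118/(5 + √6)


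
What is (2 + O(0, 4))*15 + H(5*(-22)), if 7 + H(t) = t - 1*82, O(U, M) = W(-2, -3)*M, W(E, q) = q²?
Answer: 371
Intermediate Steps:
O(U, M) = 9*M (O(U, M) = (-3)²*M = 9*M)
H(t) = -89 + t (H(t) = -7 + (t - 1*82) = -7 + (t - 82) = -7 + (-82 + t) = -89 + t)
(2 + O(0, 4))*15 + H(5*(-22)) = (2 + 9*4)*15 + (-89 + 5*(-22)) = (2 + 36)*15 + (-89 - 110) = 38*15 - 199 = 570 - 199 = 371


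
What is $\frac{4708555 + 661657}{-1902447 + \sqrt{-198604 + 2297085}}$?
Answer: $- \frac{2554135927191}{904825622332} - \frac{1342553 \sqrt{2098481}}{904825622332} \approx -2.8249$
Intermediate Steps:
$\frac{4708555 + 661657}{-1902447 + \sqrt{-198604 + 2297085}} = \frac{5370212}{-1902447 + \sqrt{2098481}}$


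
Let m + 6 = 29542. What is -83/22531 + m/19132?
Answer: 165971915/107765773 ≈ 1.5401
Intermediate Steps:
m = 29536 (m = -6 + 29542 = 29536)
-83/22531 + m/19132 = -83/22531 + 29536/19132 = -83*1/22531 + 29536*(1/19132) = -83/22531 + 7384/4783 = 165971915/107765773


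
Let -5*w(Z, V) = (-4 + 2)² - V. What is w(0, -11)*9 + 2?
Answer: -25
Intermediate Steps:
w(Z, V) = -⅘ + V/5 (w(Z, V) = -((-4 + 2)² - V)/5 = -((-2)² - V)/5 = -(4 - V)/5 = -⅘ + V/5)
w(0, -11)*9 + 2 = (-⅘ + (⅕)*(-11))*9 + 2 = (-⅘ - 11/5)*9 + 2 = -3*9 + 2 = -27 + 2 = -25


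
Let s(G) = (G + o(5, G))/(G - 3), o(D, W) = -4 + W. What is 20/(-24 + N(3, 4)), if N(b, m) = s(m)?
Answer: -1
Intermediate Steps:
s(G) = (-4 + 2*G)/(-3 + G) (s(G) = (G + (-4 + G))/(G - 3) = (-4 + 2*G)/(-3 + G))
N(b, m) = 2*(-2 + m)/(-3 + m)
20/(-24 + N(3, 4)) = 20/(-24 + 2*(-2 + 4)/(-3 + 4)) = 20/(-24 + 2*2/1) = 20/(-24 + 2*1*2) = 20/(-24 + 4) = 20/(-20) = 20*(-1/20) = -1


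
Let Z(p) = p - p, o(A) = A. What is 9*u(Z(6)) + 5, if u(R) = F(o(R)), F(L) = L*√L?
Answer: 5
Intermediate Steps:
F(L) = L^(3/2)
Z(p) = 0
u(R) = R^(3/2)
9*u(Z(6)) + 5 = 9*0^(3/2) + 5 = 9*0 + 5 = 0 + 5 = 5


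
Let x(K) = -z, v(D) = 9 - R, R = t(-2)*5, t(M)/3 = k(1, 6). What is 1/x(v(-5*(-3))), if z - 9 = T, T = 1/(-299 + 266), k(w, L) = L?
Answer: -33/296 ≈ -0.11149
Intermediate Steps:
t(M) = 18 (t(M) = 3*6 = 18)
T = -1/33 (T = 1/(-33) = -1/33 ≈ -0.030303)
z = 296/33 (z = 9 - 1/33 = 296/33 ≈ 8.9697)
R = 90 (R = 18*5 = 90)
v(D) = -81 (v(D) = 9 - 1*90 = 9 - 90 = -81)
x(K) = -296/33 (x(K) = -1*296/33 = -296/33)
1/x(v(-5*(-3))) = 1/(-296/33) = -33/296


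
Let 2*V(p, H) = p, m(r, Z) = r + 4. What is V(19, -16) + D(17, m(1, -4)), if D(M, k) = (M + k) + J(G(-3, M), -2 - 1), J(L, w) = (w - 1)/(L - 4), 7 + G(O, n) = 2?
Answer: 575/18 ≈ 31.944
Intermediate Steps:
G(O, n) = -5 (G(O, n) = -7 + 2 = -5)
J(L, w) = (-1 + w)/(-4 + L)
m(r, Z) = 4 + r
V(p, H) = p/2
D(M, k) = 4/9 + M + k (D(M, k) = (M + k) + (-1 + (-2 - 1))/(-4 - 5) = (M + k) + (-1 - 3)/(-9) = (M + k) - 1/9*(-4) = (M + k) + 4/9 = 4/9 + M + k)
V(19, -16) + D(17, m(1, -4)) = (1/2)*19 + (4/9 + 17 + (4 + 1)) = 19/2 + (4/9 + 17 + 5) = 19/2 + 202/9 = 575/18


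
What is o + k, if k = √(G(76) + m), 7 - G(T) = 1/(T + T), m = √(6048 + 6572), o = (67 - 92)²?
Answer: 625 + √(40394 + 11552*√3155)/76 ≈ 635.92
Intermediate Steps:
o = 625 (o = (-25)² = 625)
m = 2*√3155 (m = √12620 = 2*√3155 ≈ 112.34)
G(T) = 7 - 1/(2*T) (G(T) = 7 - 1/(T + T) = 7 - 1/(2*T))
k = √(1063/152 + 2*√3155) (k = √((7 - ½/76) + 2*√3155) = √((7 - ½*1/76) + 2*√3155) = √((7 - 1/152) + 2*√3155) = √(1063/152 + 2*√3155) ≈ 10.924)
o + k = 625 + √(40394 + 11552*√3155)/76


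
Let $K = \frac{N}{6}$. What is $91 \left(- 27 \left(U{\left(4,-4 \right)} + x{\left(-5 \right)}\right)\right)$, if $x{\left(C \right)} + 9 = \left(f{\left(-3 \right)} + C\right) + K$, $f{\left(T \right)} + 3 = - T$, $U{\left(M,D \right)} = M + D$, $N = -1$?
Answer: $\frac{69615}{2} \approx 34808.0$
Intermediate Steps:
$U{\left(M,D \right)} = D + M$
$f{\left(T \right)} = -3 - T$
$K = - \frac{1}{6} \approx -0.16667$
$x{\left(C \right)} = - \frac{55}{6} + C$ ($x{\left(C \right)} = -9 + \left(\left(\left(-3 - -3\right) + C\right) - \frac{1}{6}\right) = -9 + \left(\left(\left(-3 + 3\right) + C\right) - \frac{1}{6}\right) = -9 + \left(\left(0 + C\right) - \frac{1}{6}\right) = -9 + \left(C - \frac{1}{6}\right) = -9 + \left(- \frac{1}{6} + C\right) = - \frac{55}{6} + C$)
$91 \left(- 27 \left(U{\left(4,-4 \right)} + x{\left(-5 \right)}\right)\right) = 91 \left(- 27 \left(\left(-4 + 4\right) - \frac{85}{6}\right)\right) = 91 \left(- 27 \left(0 - \frac{85}{6}\right)\right) = 91 \left(\left(-27\right) \left(- \frac{85}{6}\right)\right) = 91 \cdot \frac{765}{2} = \frac{69615}{2}$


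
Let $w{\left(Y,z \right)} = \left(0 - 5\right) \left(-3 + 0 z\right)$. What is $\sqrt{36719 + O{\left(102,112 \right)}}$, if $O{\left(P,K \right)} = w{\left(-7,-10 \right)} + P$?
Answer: $2 \sqrt{9209} \approx 191.93$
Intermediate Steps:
$w{\left(Y,z \right)} = 15$ ($w{\left(Y,z \right)} = - 5 \left(-3 + 0\right) = \left(-5\right) \left(-3\right) = 15$)
$O{\left(P,K \right)} = 15 + P$
$\sqrt{36719 + O{\left(102,112 \right)}} = \sqrt{36719 + \left(15 + 102\right)} = \sqrt{36719 + 117} = \sqrt{36836} = 2 \sqrt{9209}$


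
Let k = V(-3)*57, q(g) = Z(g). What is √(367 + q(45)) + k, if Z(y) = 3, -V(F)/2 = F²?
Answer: -1026 + √370 ≈ -1006.8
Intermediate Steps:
V(F) = -2*F²
q(g) = 3
k = -1026 (k = -2*(-3)²*57 = -2*9*57 = -18*57 = -1026)
√(367 + q(45)) + k = √(367 + 3) - 1026 = √370 - 1026 = -1026 + √370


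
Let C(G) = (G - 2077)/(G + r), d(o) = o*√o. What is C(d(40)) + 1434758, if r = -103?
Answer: 25534338149/17797 - 52640*√10/17797 ≈ 1.4347e+6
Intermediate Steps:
d(o) = o^(3/2)
C(G) = (-2077 + G)/(-103 + G) (C(G) = (G - 2077)/(G - 103) = (-2077 + G)/(-103 + G))
C(d(40)) + 1434758 = (-2077 + 40^(3/2))/(-103 + 40^(3/2)) + 1434758 = (-2077 + 80*√10)/(-103 + 80*√10) + 1434758 = 1434758 + (-2077 + 80*√10)/(-103 + 80*√10)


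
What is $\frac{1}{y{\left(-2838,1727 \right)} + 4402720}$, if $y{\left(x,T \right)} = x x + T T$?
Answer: $\frac{1}{15439493} \approx 6.4769 \cdot 10^{-8}$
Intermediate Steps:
$y{\left(x,T \right)} = T^{2} + x^{2}$ ($y{\left(x,T \right)} = x^{2} + T^{2} = T^{2} + x^{2}$)
$\frac{1}{y{\left(-2838,1727 \right)} + 4402720} = \frac{1}{\left(1727^{2} + \left(-2838\right)^{2}\right) + 4402720} = \frac{1}{\left(2982529 + 8054244\right) + 4402720} = \frac{1}{11036773 + 4402720} = \frac{1}{15439493}$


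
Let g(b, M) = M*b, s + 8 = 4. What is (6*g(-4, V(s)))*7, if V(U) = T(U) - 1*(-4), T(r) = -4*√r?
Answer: -672 + 1344*I ≈ -672.0 + 1344.0*I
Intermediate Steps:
s = -4 (s = -8 + 4 = -4)
V(U) = 4 - 4*√U (V(U) = -4*√U - 1*(-4) = -4*√U + 4 = 4 - 4*√U)
(6*g(-4, V(s)))*7 = (6*((4 - 8*I)*(-4)))*7 = (6*(-16 + 32*I))*7 = (-96 + 192*I)*7 = -672 + 1344*I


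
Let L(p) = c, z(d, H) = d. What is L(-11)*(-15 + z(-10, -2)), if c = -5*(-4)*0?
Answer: 0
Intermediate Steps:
c = 0 (c = 20*0 = 0)
L(p) = 0
L(-11)*(-15 + z(-10, -2)) = 0*(-15 - 10) = 0*(-25) = 0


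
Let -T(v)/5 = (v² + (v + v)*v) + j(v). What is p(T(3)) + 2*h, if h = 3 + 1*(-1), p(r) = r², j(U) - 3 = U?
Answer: 27229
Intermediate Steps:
j(U) = 3 + U
T(v) = -15 - 15*v² - 5*v (T(v) = -5*((v² + (v + v)*v) + (3 + v)) = -5*((v² + (2*v)*v) + (3 + v)) = -5*((v² + 2*v²) + (3 + v)) = -5*(3*v² + (3 + v)) = -5*(3 + v + 3*v²) = -15 - 15*v² - 5*v)
h = 2 (h = 3 - 1 = 2)
p(T(3)) + 2*h = (-15 - 15*3² - 5*3)² + 2*2 = (-15 - 15*9 - 15)² + 4 = (-15 - 135 - 15)² + 4 = (-165)² + 4 = 27225 + 4 = 27229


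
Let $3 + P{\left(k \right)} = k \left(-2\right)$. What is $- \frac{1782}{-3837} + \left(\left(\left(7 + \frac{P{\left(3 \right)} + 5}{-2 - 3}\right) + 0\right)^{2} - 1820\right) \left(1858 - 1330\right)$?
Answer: $- \frac{29699531598}{31975} \approx -9.2884 \cdot 10^{5}$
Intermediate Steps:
$P{\left(k \right)} = -3 - 2 k$ ($P{\left(k \right)} = -3 + k \left(-2\right) = -3 - 2 k$)
$- \frac{1782}{-3837} + \left(\left(\left(7 + \frac{P{\left(3 \right)} + 5}{-2 - 3}\right) + 0\right)^{2} - 1820\right) \left(1858 - 1330\right) = - \frac{1782}{-3837} + \left(\left(\left(7 + \frac{\left(-3 - 6\right) + 5}{-2 - 3}\right) + 0\right)^{2} - 1820\right) \left(1858 - 1330\right) = \left(-1782\right) \left(- \frac{1}{3837}\right) + \left(\left(\left(7 + \frac{\left(-3 - 6\right) + 5}{-5}\right) + 0\right)^{2} - 1820\right) 528 = \frac{594}{1279} + \left(\left(\left(7 + \left(-9 + 5\right) \left(- \frac{1}{5}\right)\right) + 0\right)^{2} - 1820\right) 528 = \frac{594}{1279} + \left(\left(\left(7 - - \frac{4}{5}\right) + 0\right)^{2} - 1820\right) 528 = \frac{594}{1279} + \left(\left(\left(7 + \frac{4}{5}\right) + 0\right)^{2} - 1820\right) 528 = \frac{594}{1279} + \left(\left(\frac{39}{5} + 0\right)^{2} - 1820\right) 528 = \frac{594}{1279} + \left(\left(\frac{39}{5}\right)^{2} - 1820\right) 528 = \frac{594}{1279} + \left(\frac{1521}{25} - 1820\right) 528 = \frac{594}{1279} - \frac{23220912}{25} = - \frac{29699531598}{31975}$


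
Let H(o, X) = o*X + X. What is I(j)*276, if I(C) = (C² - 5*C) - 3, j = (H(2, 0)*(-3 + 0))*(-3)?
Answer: -828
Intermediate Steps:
H(o, X) = X + X*o (H(o, X) = X*o + X = X + X*o)
j = 0 (j = ((0*(1 + 2))*(-3 + 0))*(-3) = ((0*3)*(-3))*(-3) = (0*(-3))*(-3) = 0*(-3) = 0)
I(C) = -3 + C² - 5*C
I(j)*276 = (-3 + 0² - 5*0)*276 = (-3 + 0 + 0)*276 = -3*276 = -828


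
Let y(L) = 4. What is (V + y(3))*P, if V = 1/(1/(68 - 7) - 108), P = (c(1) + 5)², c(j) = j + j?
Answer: 184009/941 ≈ 195.55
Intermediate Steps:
c(j) = 2*j
P = 49 (P = (2*1 + 5)² = (2 + 5)² = 7² = 49)
V = -61/6587 (V = 1/(1/61 - 108) = 1/(-6587/61) = -61/6587 ≈ -0.0092607)
(V + y(3))*P = (-61/6587 + 4)*49 = (26287/6587)*49 = 184009/941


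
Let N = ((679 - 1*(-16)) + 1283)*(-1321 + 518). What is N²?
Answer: 2522804895556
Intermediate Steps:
N = -1588334 (N = ((679 + 16) + 1283)*(-803) = (695 + 1283)*(-803) = 1978*(-803) = -1588334)
N² = (-1588334)² = 2522804895556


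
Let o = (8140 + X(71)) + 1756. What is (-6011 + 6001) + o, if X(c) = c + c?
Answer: 10028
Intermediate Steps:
X(c) = 2*c
o = 10038 (o = (8140 + 2*71) + 1756 = (8140 + 142) + 1756 = 8282 + 1756 = 10038)
(-6011 + 6001) + o = (-6011 + 6001) + 10038 = -10 + 10038 = 10028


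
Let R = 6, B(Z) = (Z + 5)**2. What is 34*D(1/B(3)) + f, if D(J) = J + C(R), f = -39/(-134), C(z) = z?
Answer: 439139/2144 ≈ 204.82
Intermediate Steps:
B(Z) = (5 + Z)**2
f = 39/134 (f = -39*(-1/134) = 39/134 ≈ 0.29104)
D(J) = 6 + J (D(J) = J + 6 = 6 + J)
34*D(1/B(3)) + f = 34*(6 + 1/((5 + 3)**2)) + 39/134 = 34*(6 + 1/(8**2)) + 39/134 = 34*(6 + 1/64) + 39/134 = 34*(385/64) + 39/134 = 6545/32 + 39/134 = 439139/2144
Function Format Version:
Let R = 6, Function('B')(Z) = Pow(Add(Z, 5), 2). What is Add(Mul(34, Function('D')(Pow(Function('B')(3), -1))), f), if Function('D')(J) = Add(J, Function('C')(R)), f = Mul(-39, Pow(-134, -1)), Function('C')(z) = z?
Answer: Rational(439139, 2144) ≈ 204.82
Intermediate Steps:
Function('B')(Z) = Pow(Add(5, Z), 2)
f = Rational(39, 134) (f = Mul(-39, Rational(-1, 134)) = Rational(39, 134) ≈ 0.29104)
Function('D')(J) = Add(6, J) (Function('D')(J) = Add(J, 6) = Add(6, J))
Add(Mul(34, Function('D')(Pow(Function('B')(3), -1))), f) = Add(Mul(34, Add(6, Pow(Pow(Add(5, 3), 2), -1))), Rational(39, 134)) = Add(Mul(34, Add(6, Pow(Pow(8, 2), -1))), Rational(39, 134)) = Add(Mul(34, Add(6, Pow(64, -1))), Rational(39, 134)) = Add(Mul(34, Add(6, Rational(1, 64))), Rational(39, 134)) = Add(Mul(34, Rational(385, 64)), Rational(39, 134)) = Add(Rational(6545, 32), Rational(39, 134)) = Rational(439139, 2144)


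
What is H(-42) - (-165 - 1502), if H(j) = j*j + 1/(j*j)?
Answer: 6052285/1764 ≈ 3431.0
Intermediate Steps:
H(j) = j⁻² + j² (H(j) = j² + 1/(j²) = j² + j⁻² = j⁻² + j²)
H(-42) - (-165 - 1502) = (1 + (-42)⁴)/(-42)² - (-165 - 1502) = (1 + 3111696)/1764 - 1*(-1667) = (1/1764)*3111697 + 1667 = 3111697/1764 + 1667 = 6052285/1764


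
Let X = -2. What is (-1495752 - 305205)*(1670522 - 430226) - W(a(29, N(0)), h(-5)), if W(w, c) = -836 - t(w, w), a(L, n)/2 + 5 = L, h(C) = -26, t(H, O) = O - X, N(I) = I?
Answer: -2233719762386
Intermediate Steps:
t(H, O) = 2 + O (t(H, O) = O - 1*(-2) = O + 2 = 2 + O)
a(L, n) = -10 + 2*L
W(w, c) = -838 - w (W(w, c) = -836 - (2 + w) = -836 + (-2 - w) = -838 - w)
(-1495752 - 305205)*(1670522 - 430226) - W(a(29, N(0)), h(-5)) = (-1495752 - 305205)*(1670522 - 430226) - (-838 - (-10 + 2*29)) = -1800957*1240296 - (-838 - (-10 + 58)) = -2233719763272 - (-838 - 1*48) = -2233719763272 - (-838 - 48) = -2233719763272 - 1*(-886) = -2233719763272 + 886 = -2233719762386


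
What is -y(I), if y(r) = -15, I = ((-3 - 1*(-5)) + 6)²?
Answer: 15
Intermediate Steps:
I = 64 (I = ((-3 + 5) + 6)² = (2 + 6)² = 8² = 64)
-y(I) = -1*(-15) = 15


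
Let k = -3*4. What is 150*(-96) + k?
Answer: -14412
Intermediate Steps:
k = -12
150*(-96) + k = 150*(-96) - 12 = -14400 - 12 = -14412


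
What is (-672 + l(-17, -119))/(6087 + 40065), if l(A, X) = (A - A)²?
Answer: -28/1923 ≈ -0.014561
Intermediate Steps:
l(A, X) = 0 (l(A, X) = 0² = 0)
(-672 + l(-17, -119))/(6087 + 40065) = (-672 + 0)/(6087 + 40065) = -672/46152 = -672*1/46152 = -28/1923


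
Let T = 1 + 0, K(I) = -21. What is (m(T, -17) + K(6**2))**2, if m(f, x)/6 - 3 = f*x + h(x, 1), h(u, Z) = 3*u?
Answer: 168921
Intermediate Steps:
T = 1
m(f, x) = 18 + 18*x + 6*f*x (m(f, x) = 18 + 6*(f*x + 3*x) = 18 + 6*(3*x + f*x) = 18 + (18*x + 6*f*x) = 18 + 18*x + 6*f*x)
(m(T, -17) + K(6**2))**2 = ((18 + 18*(-17) + 6*1*(-17)) - 21)**2 = ((18 - 306 - 102) - 21)**2 = (-390 - 21)**2 = (-411)**2 = 168921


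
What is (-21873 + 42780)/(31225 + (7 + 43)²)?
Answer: 20907/33725 ≈ 0.61993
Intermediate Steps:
(-21873 + 42780)/(31225 + (7 + 43)²) = 20907/(31225 + 50²) = 20907/(31225 + 2500) = 20907/33725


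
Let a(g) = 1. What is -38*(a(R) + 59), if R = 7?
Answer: -2280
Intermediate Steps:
-38*(a(R) + 59) = -38*(1 + 59) = -38*60 = -2280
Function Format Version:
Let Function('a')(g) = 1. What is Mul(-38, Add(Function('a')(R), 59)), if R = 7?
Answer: -2280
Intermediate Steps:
Mul(-38, Add(Function('a')(R), 59)) = Mul(-38, Add(1, 59)) = Mul(-38, 60) = -2280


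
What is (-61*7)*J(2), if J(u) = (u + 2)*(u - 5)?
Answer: 5124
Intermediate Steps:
J(u) = (-5 + u)*(2 + u) (J(u) = (2 + u)*(-5 + u) = (-5 + u)*(2 + u))
(-61*7)*J(2) = (-61*7)*(-10 + 2² - 3*2) = -427*(-10 + 4 - 6) = -427*(-12) = 5124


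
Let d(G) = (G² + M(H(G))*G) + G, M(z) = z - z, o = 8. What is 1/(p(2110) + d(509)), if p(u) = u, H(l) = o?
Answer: 1/261700 ≈ 3.8212e-6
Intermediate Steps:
H(l) = 8
M(z) = 0
d(G) = G + G² (d(G) = (G² + 0*G) + G = (G² + 0) + G = G² + G = G + G²)
1/(p(2110) + d(509)) = 1/(2110 + 509*(1 + 509)) = 1/(2110 + 509*510) = 1/(2110 + 259590) = 1/261700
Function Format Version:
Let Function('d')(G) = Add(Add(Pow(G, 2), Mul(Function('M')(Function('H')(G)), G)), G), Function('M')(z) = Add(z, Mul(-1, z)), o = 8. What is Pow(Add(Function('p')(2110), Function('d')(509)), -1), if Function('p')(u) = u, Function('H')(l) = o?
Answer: Rational(1, 261700) ≈ 3.8212e-6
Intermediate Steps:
Function('H')(l) = 8
Function('M')(z) = 0
Function('d')(G) = Add(G, Pow(G, 2)) (Function('d')(G) = Add(Add(Pow(G, 2), Mul(0, G)), G) = Add(Add(Pow(G, 2), 0), G) = Add(Pow(G, 2), G) = Add(G, Pow(G, 2)))
Pow(Add(Function('p')(2110), Function('d')(509)), -1) = Pow(Add(2110, Mul(509, Add(1, 509))), -1) = Pow(Add(2110, Mul(509, 510)), -1) = Pow(Add(2110, 259590), -1) = Pow(261700, -1) = Rational(1, 261700)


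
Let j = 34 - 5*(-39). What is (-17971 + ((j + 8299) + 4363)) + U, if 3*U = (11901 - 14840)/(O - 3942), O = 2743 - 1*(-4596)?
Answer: -51773219/10191 ≈ -5080.3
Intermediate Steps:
O = 7339 (O = 2743 + 4596 = 7339)
j = 229 (j = 34 + 195 = 229)
U = -2939/10191 (U = ((11901 - 14840)/(7339 - 3942))/3 = (-2939/3397)/3 = (-2939*1/3397)/3 = (⅓)*(-2939/3397) = -2939/10191 ≈ -0.28839)
(-17971 + ((j + 8299) + 4363)) + U = (-17971 + ((229 + 8299) + 4363)) - 2939/10191 = (-17971 + (8528 + 4363)) - 2939/10191 = (-17971 + 12891) - 2939/10191 = -5080 - 2939/10191 = -51773219/10191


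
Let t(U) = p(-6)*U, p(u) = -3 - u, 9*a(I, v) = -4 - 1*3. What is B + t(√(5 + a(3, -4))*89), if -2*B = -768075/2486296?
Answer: 768075/4972592 + 89*√38 ≈ 548.79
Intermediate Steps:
a(I, v) = -7/9 (a(I, v) = (-4 - 1*3)/9 = (-4 - 3)/9 = (⅑)*(-7) = -7/9)
B = 768075/4972592 (B = -(-768075)/(2*2486296) = -½*(-768075/2486296) = 768075/4972592 ≈ 0.15446)
t(U) = 3*U (t(U) = (-3 - 1*(-6))*U = (-3 + 6)*U = 3*U)
B + t(√(5 + a(3, -4))*89) = 768075/4972592 + 3*(√(5 - 7/9)*89) = 768075/4972592 + 3*(√(38/9)*89) = 768075/4972592 + 3*((√38/3)*89) = 768075/4972592 + 3*(89*√38/3) = 768075/4972592 + 89*√38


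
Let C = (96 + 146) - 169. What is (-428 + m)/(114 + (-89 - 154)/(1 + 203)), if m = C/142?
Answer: -2063902/544641 ≈ -3.7895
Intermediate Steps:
C = 73 (C = 242 - 169 = 73)
m = 73/142 ≈ 0.51408
(-428 + m)/(114 + (-89 - 154)/(1 + 203)) = (-428 + 73/142)/(114 + (-89 - 154)/(1 + 203)) = -60703/(142*(114 - 243/204)) = -60703/(142*(114 - 243*1/204)) = -60703/(142*(114 - 81/68)) = -60703/(142*7671/68) = -60703/142*68/7671 = -2063902/544641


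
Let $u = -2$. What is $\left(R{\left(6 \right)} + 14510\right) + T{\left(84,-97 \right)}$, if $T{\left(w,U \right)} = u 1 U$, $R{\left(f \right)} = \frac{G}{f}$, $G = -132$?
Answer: $14682$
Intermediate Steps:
$R{\left(f \right)} = - \frac{132}{f}$
$T{\left(w,U \right)} = - 2 U$ ($T{\left(w,U \right)} = \left(-2\right) 1 U = - 2 U$)
$\left(R{\left(6 \right)} + 14510\right) + T{\left(84,-97 \right)} = \left(- \frac{132}{6} + 14510\right) - -194 = \left(\left(-132\right) \frac{1}{6} + 14510\right) + 194 = \left(-22 + 14510\right) + 194 = 14488 + 194 = 14682$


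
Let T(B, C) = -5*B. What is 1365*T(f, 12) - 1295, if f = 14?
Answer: -96845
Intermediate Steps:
1365*T(f, 12) - 1295 = 1365*(-5*14) - 1295 = 1365*(-70) - 1295 = -95550 - 1295 = -96845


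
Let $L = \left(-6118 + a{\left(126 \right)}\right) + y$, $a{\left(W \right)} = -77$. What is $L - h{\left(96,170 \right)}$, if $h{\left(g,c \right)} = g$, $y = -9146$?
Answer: $-15437$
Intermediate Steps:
$L = -15341$ ($L = \left(-6118 - 77\right) - 9146 = -6195 - 9146 = -15341$)
$L - h{\left(96,170 \right)} = -15341 - 96 = -15437$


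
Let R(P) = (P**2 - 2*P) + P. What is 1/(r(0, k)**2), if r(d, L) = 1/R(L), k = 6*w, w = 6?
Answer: 1587600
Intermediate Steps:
k = 36 (k = 6*6 = 36)
R(P) = P**2 - P
r(d, L) = 1/(L*(-1 + L))
1/(r(0, k)**2) = 1/((1/(36*(-1 + 36)))**2) = 1/(((1/36)/35)**2) = 1/(((1/36)*(1/35))**2) = 1/((1/1260)**2) = 1/(1/1587600) = 1587600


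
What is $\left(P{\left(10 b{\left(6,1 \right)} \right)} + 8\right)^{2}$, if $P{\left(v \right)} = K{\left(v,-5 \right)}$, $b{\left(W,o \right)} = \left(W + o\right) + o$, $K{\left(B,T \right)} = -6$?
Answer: $4$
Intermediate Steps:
$b{\left(W,o \right)} = W + 2 o$
$P{\left(v \right)} = -6$
$\left(P{\left(10 b{\left(6,1 \right)} \right)} + 8\right)^{2} = \left(-6 + 8\right)^{2} = 2^{2} = 4$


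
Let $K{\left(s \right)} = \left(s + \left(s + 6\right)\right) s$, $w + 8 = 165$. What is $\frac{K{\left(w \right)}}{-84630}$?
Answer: $- \frac{5024}{8463} \approx -0.59364$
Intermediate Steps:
$w = 157$ ($w = -8 + 165 = 157$)
$K{\left(s \right)} = s \left(6 + 2 s\right)$ ($K{\left(s \right)} = \left(s + \left(6 + s\right)\right) s = \left(6 + 2 s\right) s = s \left(6 + 2 s\right)$)
$\frac{K{\left(w \right)}}{-84630} = \frac{2 \cdot 157 \left(3 + 157\right)}{-84630} = 2 \cdot 157 \cdot 160 \left(- \frac{1}{84630}\right) = 50240 \left(- \frac{1}{84630}\right) = - \frac{5024}{8463}$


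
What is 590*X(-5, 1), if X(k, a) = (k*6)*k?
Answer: 88500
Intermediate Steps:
X(k, a) = 6*k² (X(k, a) = (6*k)*k = 6*k²)
590*X(-5, 1) = 590*(6*(-5)²) = 590*(6*25) = 590*150 = 88500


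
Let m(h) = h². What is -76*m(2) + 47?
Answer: -257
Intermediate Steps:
-76*m(2) + 47 = -76*2² + 47 = -76*4 + 47 = -304 + 47 = -257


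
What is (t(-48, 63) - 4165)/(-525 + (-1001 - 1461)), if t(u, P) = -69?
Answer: 146/103 ≈ 1.4175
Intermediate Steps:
(t(-48, 63) - 4165)/(-525 + (-1001 - 1461)) = (-69 - 4165)/(-525 + (-1001 - 1461)) = -4234/(-525 - 2462) = -4234/(-2987) = -4234*(-1/2987) = 146/103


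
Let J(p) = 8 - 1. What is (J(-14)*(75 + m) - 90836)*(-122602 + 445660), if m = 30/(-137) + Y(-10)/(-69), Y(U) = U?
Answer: -3997092614006/137 ≈ -2.9176e+10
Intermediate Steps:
J(p) = 7
m = -700/9453 (m = 30/(-137) - 10/(-69) = 30*(-1/137) - 10*(-1/69) = -30/137 + 10/69 = -700/9453 ≈ -0.074051)
(J(-14)*(75 + m) - 90836)*(-122602 + 445660) = (7*(75 - 700/9453) - 90836)*(-122602 + 445660) = (7*(708275/9453) - 90836)*323058 = (4957925/9453 - 90836)*323058 = -853714783/9453*323058 = -3997092614006/137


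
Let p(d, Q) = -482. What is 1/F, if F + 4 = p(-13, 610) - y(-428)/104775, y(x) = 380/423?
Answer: -8863965/4307887066 ≈ -0.0020576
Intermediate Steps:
y(x) = 380/423 (y(x) = 380*(1/423) = 380/423)
F = -4307887066/8863965 (F = -4 + (-482 - 380/(423*104775)) = -4 + (-482 - 1*76/8863965) = -4 + (-482 - 76/8863965) = -4 - 4272431206/8863965 = -4307887066/8863965 ≈ -486.00)
1/F = 1/(-4307887066/8863965) = -8863965/4307887066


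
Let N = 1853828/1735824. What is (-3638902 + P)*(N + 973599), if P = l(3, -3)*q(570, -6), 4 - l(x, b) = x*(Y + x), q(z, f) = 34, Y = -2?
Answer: -128118353505876139/36163 ≈ -3.5428e+12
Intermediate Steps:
l(x, b) = 4 - x*(-2 + x)
N = 463457/433956 (N = 1853828*(1/1735824) = 463457/433956 ≈ 1.0680)
P = 34 (P = (4 - 1*3² + 2*3)*34 = (4 - 1*9 + 6)*34 = (4 - 9 + 6)*34 = 1*34 = 34)
(-3638902 + P)*(N + 973599) = (-3638902 + 34)*(463457/433956 + 973599) = -3638868*422499591101/433956 = -128118353505876139/36163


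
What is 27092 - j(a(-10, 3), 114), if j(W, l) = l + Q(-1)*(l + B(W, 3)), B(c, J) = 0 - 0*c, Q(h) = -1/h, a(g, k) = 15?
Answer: 26864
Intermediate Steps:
B(c, J) = 0 (B(c, J) = 0 - 1*0 = 0 + 0 = 0)
j(W, l) = 2*l (j(W, l) = l + (-1/(-1))*(l + 0) = l + (-1*(-1))*l = l + 1*l = l + l = 2*l)
27092 - j(a(-10, 3), 114) = 27092 - 2*114 = 27092 - 1*228 = 27092 - 228 = 26864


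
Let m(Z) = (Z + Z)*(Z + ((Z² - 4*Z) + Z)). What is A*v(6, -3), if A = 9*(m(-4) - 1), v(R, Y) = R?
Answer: -10422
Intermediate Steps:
m(Z) = 2*Z*(Z² - 2*Z) (m(Z) = (2*Z)*(Z + (Z² - 3*Z)) = (2*Z)*(Z² - 2*Z) = 2*Z*(Z² - 2*Z))
A = -1737 (A = 9*(2*(-4)²*(-2 - 4) - 1) = 9*(2*16*(-6) - 1) = 9*(-192 - 1) = 9*(-193) = -1737)
A*v(6, -3) = -1737*6 = -10422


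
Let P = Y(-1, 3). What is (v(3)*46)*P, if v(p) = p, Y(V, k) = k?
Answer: 414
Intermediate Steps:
P = 3
(v(3)*46)*P = (3*46)*3 = 138*3 = 414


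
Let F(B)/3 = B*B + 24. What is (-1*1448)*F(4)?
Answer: -173760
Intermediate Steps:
F(B) = 72 + 3*B² (F(B) = 3*(B*B + 24) = 3*(B² + 24) = 3*(24 + B²) = 72 + 3*B²)
(-1*1448)*F(4) = (-1*1448)*(72 + 3*4²) = -1448*(72 + 3*16) = -1448*(72 + 48) = -1448*120 = -173760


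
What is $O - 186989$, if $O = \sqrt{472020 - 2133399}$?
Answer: $-186989 + i \sqrt{1661379} \approx -1.8699 \cdot 10^{5} + 1288.9 i$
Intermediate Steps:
$O = i \sqrt{1661379}$ ($O = \sqrt{-1661379} = i \sqrt{1661379} \approx 1288.9 i$)
$O - 186989 = i \sqrt{1661379} - 186989 = -186989 + i \sqrt{1661379}$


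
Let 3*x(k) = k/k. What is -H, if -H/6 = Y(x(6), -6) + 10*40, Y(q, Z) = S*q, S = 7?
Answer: 2414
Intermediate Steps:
x(k) = 1/3 (x(k) = (k/k)/3 = (1/3)*1 = 1/3)
Y(q, Z) = 7*q
H = -2414 (H = -6*(7*(1/3) + 10*40) = -6*(7/3 + 400) = -6*1207/3 = -2414)
-H = -1*(-2414) = 2414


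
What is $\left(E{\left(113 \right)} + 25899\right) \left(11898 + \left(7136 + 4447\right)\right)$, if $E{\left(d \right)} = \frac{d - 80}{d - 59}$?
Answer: $\frac{1216297537}{2} \approx 6.0815 \cdot 10^{8}$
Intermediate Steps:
$E{\left(d \right)} = \frac{-80 + d}{-59 + d}$
$\left(E{\left(113 \right)} + 25899\right) \left(11898 + \left(7136 + 4447\right)\right) = \left(\frac{-80 + 113}{-59 + 113} + 25899\right) \left(11898 + \left(7136 + 4447\right)\right) = \left(\frac{1}{54} \cdot 33 + 25899\right) \left(11898 + 11583\right) = \left(\frac{1}{54} \cdot 33 + 25899\right) 23481 = \left(\frac{11}{18} + 25899\right) 23481 = \frac{466193}{18} \cdot 23481 = \frac{1216297537}{2}$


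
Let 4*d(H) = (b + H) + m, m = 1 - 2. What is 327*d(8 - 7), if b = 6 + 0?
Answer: 981/2 ≈ 490.50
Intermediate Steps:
b = 6
m = -1
d(H) = 5/4 + H/4 (d(H) = ((6 + H) - 1)/4 = (5 + H)/4 = 5/4 + H/4)
327*d(8 - 7) = 327*(5/4 + (8 - 7)/4) = 327*(5/4 + (¼)*1) = 327*(5/4 + ¼) = 327*(3/2) = 981/2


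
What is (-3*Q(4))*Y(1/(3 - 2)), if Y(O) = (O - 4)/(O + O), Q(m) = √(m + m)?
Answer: 9*√2 ≈ 12.728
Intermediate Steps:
Q(m) = √2*√m (Q(m) = √(2*m) = √2*√m)
Y(O) = (-4 + O)/(2*O) (Y(O) = (-4 + O)/((2*O)) = (-4 + O)*(1/(2*O)) = (-4 + O)/(2*O))
(-3*Q(4))*Y(1/(3 - 2)) = (-3*√2*√4)*((-4 + 1/(3 - 2))/(2*(1/(3 - 2)))) = (-3*√2*2)*((-4 + 1/1)/(2*(1/1))) = (-6*√2)*((½)*(-4 + 1)/1) = (-6*√2)*((½)*1*(-3)) = -6*√2*(-3/2) = 9*√2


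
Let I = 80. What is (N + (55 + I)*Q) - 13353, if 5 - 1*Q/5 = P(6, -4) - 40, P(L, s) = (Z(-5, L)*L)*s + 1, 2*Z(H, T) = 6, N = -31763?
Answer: 33184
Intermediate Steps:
Z(H, T) = 3 (Z(H, T) = (1/2)*6 = 3)
P(L, s) = 1 + 3*L*s (P(L, s) = (3*L)*s + 1 = 3*L*s + 1 = 1 + 3*L*s)
Q = 580 (Q = 25 - 5*((1 + 3*6*(-4)) - 40) = 25 - 5*((1 - 72) - 40) = 25 - 5*(-71 - 40) = 25 - 5*(-111) = 25 + 555 = 580)
(N + (55 + I)*Q) - 13353 = (-31763 + (55 + 80)*580) - 13353 = (-31763 + 135*580) - 13353 = (-31763 + 78300) - 13353 = 46537 - 13353 = 33184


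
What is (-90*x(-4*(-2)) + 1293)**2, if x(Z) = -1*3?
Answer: 2442969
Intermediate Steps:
x(Z) = -3
(-90*x(-4*(-2)) + 1293)**2 = (-90*(-3) + 1293)**2 = (270 + 1293)**2 = 1563**2 = 2442969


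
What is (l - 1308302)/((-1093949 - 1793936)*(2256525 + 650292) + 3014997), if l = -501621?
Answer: 1809923/8394550197048 ≈ 2.1561e-7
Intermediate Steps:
(l - 1308302)/((-1093949 - 1793936)*(2256525 + 650292) + 3014997) = (-501621 - 1308302)/((-1093949 - 1793936)*(2256525 + 650292) + 3014997) = -1809923/(-2887885*2906817 + 3014997) = -1809923/(-8394553212045 + 3014997) = -1809923/(-8394550197048) = -1809923*(-1/8394550197048) = 1809923/8394550197048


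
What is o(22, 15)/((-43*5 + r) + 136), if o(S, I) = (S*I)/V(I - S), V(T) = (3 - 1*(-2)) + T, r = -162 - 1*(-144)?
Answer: 165/97 ≈ 1.7010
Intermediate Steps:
r = -18 (r = -162 + 144 = -18)
V(T) = 5 + T (V(T) = (3 + 2) + T = 5 + T)
o(S, I) = I*S/(5 + I - S) (o(S, I) = (S*I)/(5 + (I - S)) = (I*S)/(5 + I - S) = I*S/(5 + I - S))
o(22, 15)/((-43*5 + r) + 136) = (15*22/(5 + 15 - 1*22))/((-43*5 - 18) + 136) = (15*22/(5 + 15 - 22))/((-215 - 18) + 136) = (15*22/(-2))/(-233 + 136) = (15*22*(-½))/(-97) = -165*(-1/97) = 165/97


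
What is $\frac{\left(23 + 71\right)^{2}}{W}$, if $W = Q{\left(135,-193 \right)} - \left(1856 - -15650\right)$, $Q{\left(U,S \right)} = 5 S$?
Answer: $- \frac{188}{393} \approx -0.47837$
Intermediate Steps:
$W = -18471$ ($W = 5 \left(-193\right) - \left(1856 - -15650\right) = -965 - \left(1856 + 15650\right) = -965 - 17506 = -18471$)
$\frac{\left(23 + 71\right)^{2}}{W} = \frac{\left(23 + 71\right)^{2}}{-18471} = 94^{2} \left(- \frac{1}{18471}\right) = 8836 \left(- \frac{1}{18471}\right) = - \frac{188}{393}$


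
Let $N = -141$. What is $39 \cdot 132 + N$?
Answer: $5007$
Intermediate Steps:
$39 \cdot 132 + N = 39 \cdot 132 - 141 = 5148 - 141 = 5007$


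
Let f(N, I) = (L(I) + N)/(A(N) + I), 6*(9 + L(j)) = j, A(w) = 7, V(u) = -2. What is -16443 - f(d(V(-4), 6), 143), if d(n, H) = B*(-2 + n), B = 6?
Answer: -2959729/180 ≈ -16443.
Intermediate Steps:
L(j) = -9 + j/6
d(n, H) = -12 + 6*n (d(n, H) = 6*(-2 + n) = -12 + 6*n)
f(N, I) = (-9 + N + I/6)/(7 + I) (f(N, I) = ((-9 + I/6) + N)/(7 + I) = (-9 + N + I/6)/(7 + I))
-16443 - f(d(V(-4), 6), 143) = -16443 - (-9 + (-12 + 6*(-2)) + (⅙)*143)/(7 + 143) = -16443 - (-9 + (-12 - 12) + 143/6)/150 = -16443 - (-9 - 24 + 143/6)/150 = -16443 - (-55)/(150*6) = -16443 - 1*(-11/180) = -16443 + 11/180 = -2959729/180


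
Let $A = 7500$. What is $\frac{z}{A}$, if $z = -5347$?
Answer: $- \frac{5347}{7500} \approx -0.71293$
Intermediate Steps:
$\frac{z}{A} = - \frac{5347}{7500}$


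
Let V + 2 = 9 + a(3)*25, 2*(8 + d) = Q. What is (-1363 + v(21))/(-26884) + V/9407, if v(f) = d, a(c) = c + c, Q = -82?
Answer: 4375868/63224447 ≈ 0.069212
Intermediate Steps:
d = -49 (d = -8 + (1/2)*(-82) = -8 - 41 = -49)
a(c) = 2*c
v(f) = -49
V = 157 (V = -2 + (9 + (2*3)*25) = -2 + (9 + 6*25) = -2 + (9 + 150) = -2 + 159 = 157)
(-1363 + v(21))/(-26884) + V/9407 = (-1363 - 49)/(-26884) + 157/9407 = -1412*(-1/26884) + 157*(1/9407) = 353/6721 + 157/9407 = 4375868/63224447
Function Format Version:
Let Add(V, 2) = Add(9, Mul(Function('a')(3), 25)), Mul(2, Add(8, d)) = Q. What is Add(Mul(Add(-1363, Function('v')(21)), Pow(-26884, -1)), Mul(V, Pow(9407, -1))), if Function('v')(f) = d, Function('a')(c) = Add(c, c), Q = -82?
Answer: Rational(4375868, 63224447) ≈ 0.069212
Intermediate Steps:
d = -49 (d = Add(-8, Mul(Rational(1, 2), -82)) = Add(-8, -41) = -49)
Function('a')(c) = Mul(2, c)
Function('v')(f) = -49
V = 157 (V = Add(-2, Add(9, Mul(Mul(2, 3), 25))) = Add(-2, Add(9, Mul(6, 25))) = Add(-2, Add(9, 150)) = Add(-2, 159) = 157)
Add(Mul(Add(-1363, Function('v')(21)), Pow(-26884, -1)), Mul(V, Pow(9407, -1))) = Add(Mul(Add(-1363, -49), Pow(-26884, -1)), Mul(157, Pow(9407, -1))) = Add(Mul(-1412, Rational(-1, 26884)), Mul(157, Rational(1, 9407))) = Add(Rational(353, 6721), Rational(157, 9407)) = Rational(4375868, 63224447)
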